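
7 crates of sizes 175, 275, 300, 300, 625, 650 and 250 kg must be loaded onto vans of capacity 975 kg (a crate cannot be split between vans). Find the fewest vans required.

Total = 650 + 625 + 300 + 300 + 275 + 250 + 175 = 2575 kg.
Lower bound: ⌈2575/975⌉ = 3 vans.
A packing using 3 vans:
  van 1: 650 + 300 = 950
  van 2: 625 + 300 = 925
  van 3: 275 + 250 + 175 = 700
This matches the lower bound, so 3 is optimal.

3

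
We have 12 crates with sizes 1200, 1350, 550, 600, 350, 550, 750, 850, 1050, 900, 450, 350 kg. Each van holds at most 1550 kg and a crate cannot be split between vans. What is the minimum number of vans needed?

7

Total = 1350 + 1200 + 1050 + 900 + 850 + 750 + 600 + 550 + 550 + 450 + 350 + 350 = 8950 kg.
Lower bound: ⌈8950/1550⌉ = 6 vans.
A packing using 7 vans:
  van 1: 1350 = 1350
  van 2: 1200 + 350 = 1550
  van 3: 1050 + 450 = 1500
  van 4: 900 + 600 = 1500
  van 5: 850 + 550 = 1400
  van 6: 750 + 550 = 1300
  van 7: 350 = 350
No arrangement into 6 vans stays within capacity, so 7 is optimal.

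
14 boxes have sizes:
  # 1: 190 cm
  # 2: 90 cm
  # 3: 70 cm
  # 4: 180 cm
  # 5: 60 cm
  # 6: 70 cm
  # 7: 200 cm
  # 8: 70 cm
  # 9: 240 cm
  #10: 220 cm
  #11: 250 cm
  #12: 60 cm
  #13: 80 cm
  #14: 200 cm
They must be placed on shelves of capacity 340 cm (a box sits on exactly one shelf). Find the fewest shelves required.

Total = 250 + 240 + 220 + 200 + 200 + 190 + 180 + 90 + 80 + 70 + 70 + 70 + 60 + 60 = 1980 cm.
Lower bound: ⌈1980/340⌉ = 6 shelves.
Also, 7 boxes each exceed 170 cm, and no two of those can share a shelf, so at least 7 shelves are needed.
A packing using 7 shelves:
  shelf 1: 250 + 90 = 340
  shelf 2: 240 + 80 = 320
  shelf 3: 220 + 70 = 290
  shelf 4: 200 + 70 + 70 = 340
  shelf 5: 200 + 60 + 60 = 320
  shelf 6: 190 = 190
  shelf 7: 180 = 180
This matches the lower bound, so 7 is optimal.

7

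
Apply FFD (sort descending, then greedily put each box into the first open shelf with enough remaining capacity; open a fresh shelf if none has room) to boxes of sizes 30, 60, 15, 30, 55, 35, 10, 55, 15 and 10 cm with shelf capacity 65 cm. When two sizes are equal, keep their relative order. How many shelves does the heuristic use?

Sorted descending: 60, 55, 55, 35, 30, 30, 15, 15, 10, 10.
  60 → shelf 1 (new)  [load 60/65]
  55 → shelf 2 (new)  [load 55/65]
  55 → shelf 3 (new)  [load 55/65]
  35 → shelf 4 (new)  [load 35/65]
  30 → shelf 4  [load 65/65]
  30 → shelf 5 (new)  [load 30/65]
  15 → shelf 5  [load 45/65]
  15 → shelf 5  [load 60/65]
  10 → shelf 2  [load 65/65]
  10 → shelf 3  [load 65/65]
5 shelves opened.

5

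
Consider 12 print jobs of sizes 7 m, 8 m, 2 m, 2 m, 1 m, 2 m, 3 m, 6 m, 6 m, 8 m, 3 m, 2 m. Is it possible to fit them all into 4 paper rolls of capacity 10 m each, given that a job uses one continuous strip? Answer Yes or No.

Total = 50 m; ⌈50/10⌉ = 5.
At least 5 paper rolls are required, but only 4 are allowed.

No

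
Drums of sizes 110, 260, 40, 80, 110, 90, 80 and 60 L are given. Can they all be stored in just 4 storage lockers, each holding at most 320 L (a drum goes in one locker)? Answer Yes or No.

A valid assignment using 3 storage lockers:
  locker 1: 260 + 60 = 320
  locker 2: 110 + 110 + 90 = 310
  locker 3: 80 + 80 + 40 = 200
That uses only 3 ≤ 4, so 4 storage lockers are enough.

Yes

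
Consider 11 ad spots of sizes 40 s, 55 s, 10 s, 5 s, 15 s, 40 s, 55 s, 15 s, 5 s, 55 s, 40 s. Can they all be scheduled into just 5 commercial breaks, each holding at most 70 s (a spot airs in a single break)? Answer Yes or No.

No

Total = 335 s; ⌈335/70⌉ = 5.
6 ad spots each exceed half the capacity and cannot share a break, forcing at least 6 commercial breaks.
At least 6 commercial breaks are required, but only 5 are allowed.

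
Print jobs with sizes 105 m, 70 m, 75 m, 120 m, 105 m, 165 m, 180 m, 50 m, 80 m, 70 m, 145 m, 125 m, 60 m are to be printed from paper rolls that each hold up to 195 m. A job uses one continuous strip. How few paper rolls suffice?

8

Total = 180 + 165 + 145 + 125 + 120 + 105 + 105 + 80 + 75 + 70 + 70 + 60 + 50 = 1350 m.
Lower bound: ⌈1350/195⌉ = 7 paper rolls.
A packing using 8 paper rolls:
  roll 1: 180 = 180
  roll 2: 165 = 165
  roll 3: 145 + 50 = 195
  roll 4: 125 + 70 = 195
  roll 5: 120 + 75 = 195
  roll 6: 105 + 80 = 185
  roll 7: 105 + 70 = 175
  roll 8: 60 = 60
No arrangement into 7 paper rolls stays within capacity, so 8 is optimal.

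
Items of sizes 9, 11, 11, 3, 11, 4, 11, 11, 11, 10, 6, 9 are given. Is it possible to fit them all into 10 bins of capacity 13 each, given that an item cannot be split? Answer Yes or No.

A valid assignment using 10 bins:
  bin 1: 11 = 11
  bin 2: 11 = 11
  bin 3: 11 = 11
  bin 4: 11 = 11
  bin 5: 11 = 11
  bin 6: 11 = 11
  bin 7: 10 + 3 = 13
  bin 8: 9 + 4 = 13
  bin 9: 9 = 9
  bin 10: 6 = 6
Every load is within 13, so 10 bins suffice.

Yes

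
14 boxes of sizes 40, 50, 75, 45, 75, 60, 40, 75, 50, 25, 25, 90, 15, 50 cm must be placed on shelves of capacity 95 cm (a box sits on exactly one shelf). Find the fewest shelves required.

9

Total = 90 + 75 + 75 + 75 + 60 + 50 + 50 + 50 + 45 + 40 + 40 + 25 + 25 + 15 = 715 cm.
Lower bound: ⌈715/95⌉ = 8 shelves.
A packing using 9 shelves:
  shelf 1: 90 = 90
  shelf 2: 75 + 15 = 90
  shelf 3: 75 = 75
  shelf 4: 75 = 75
  shelf 5: 60 + 25 = 85
  shelf 6: 50 + 45 = 95
  shelf 7: 50 + 40 = 90
  shelf 8: 50 + 40 = 90
  shelf 9: 25 = 25
No arrangement into 8 shelves stays within capacity, so 9 is optimal.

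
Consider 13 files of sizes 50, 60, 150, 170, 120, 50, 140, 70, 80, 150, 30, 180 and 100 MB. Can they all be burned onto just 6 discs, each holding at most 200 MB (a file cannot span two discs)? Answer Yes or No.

No

Total = 1350 MB; ⌈1350/200⌉ = 7.
At least 7 discs are required, but only 6 are allowed.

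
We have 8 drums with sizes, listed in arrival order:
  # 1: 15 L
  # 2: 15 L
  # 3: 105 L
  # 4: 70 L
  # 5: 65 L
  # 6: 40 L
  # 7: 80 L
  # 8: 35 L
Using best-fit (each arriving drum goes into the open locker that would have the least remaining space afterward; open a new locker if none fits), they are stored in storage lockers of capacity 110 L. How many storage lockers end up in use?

  15 → locker 1 (new)  [load 15/110]
  15 → locker 1  [load 30/110]
  105 → locker 2 (new)  [load 105/110]
  70 → locker 1  [load 100/110]
  65 → locker 3 (new)  [load 65/110]
  40 → locker 3  [load 105/110]
  80 → locker 4 (new)  [load 80/110]
  35 → locker 5 (new)  [load 35/110]
5 storage lockers opened.

5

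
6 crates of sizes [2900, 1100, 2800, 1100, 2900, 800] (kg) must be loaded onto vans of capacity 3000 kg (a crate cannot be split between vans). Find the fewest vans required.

Total = 2900 + 2900 + 2800 + 1100 + 1100 + 800 = 11600 kg.
Lower bound: ⌈11600/3000⌉ = 4 vans.
A packing using 4 vans:
  van 1: 2900 = 2900
  van 2: 2900 = 2900
  van 3: 2800 = 2800
  van 4: 1100 + 1100 + 800 = 3000
This matches the lower bound, so 4 is optimal.

4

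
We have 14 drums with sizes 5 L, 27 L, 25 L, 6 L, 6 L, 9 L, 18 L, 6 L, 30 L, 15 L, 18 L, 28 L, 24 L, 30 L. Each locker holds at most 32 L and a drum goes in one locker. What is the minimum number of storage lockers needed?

Total = 30 + 30 + 28 + 27 + 25 + 24 + 18 + 18 + 15 + 9 + 6 + 6 + 6 + 5 = 247 L.
Lower bound: ⌈247/32⌉ = 8 storage lockers.
A packing using 9 storage lockers:
  locker 1: 30 = 30
  locker 2: 30 = 30
  locker 3: 28 = 28
  locker 4: 27 + 5 = 32
  locker 5: 25 + 6 = 31
  locker 6: 24 + 6 = 30
  locker 7: 18 + 9 = 27
  locker 8: 18 + 6 = 24
  locker 9: 15 = 15
No arrangement into 8 storage lockers stays within capacity, so 9 is optimal.

9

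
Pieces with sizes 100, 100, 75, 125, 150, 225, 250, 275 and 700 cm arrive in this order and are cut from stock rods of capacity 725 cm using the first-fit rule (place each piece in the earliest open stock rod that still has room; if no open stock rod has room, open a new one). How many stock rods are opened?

  100 → stock rod 1 (new)  [load 100/725]
  100 → stock rod 1  [load 200/725]
  75 → stock rod 1  [load 275/725]
  125 → stock rod 1  [load 400/725]
  150 → stock rod 1  [load 550/725]
  225 → stock rod 2 (new)  [load 225/725]
  250 → stock rod 2  [load 475/725]
  275 → stock rod 3 (new)  [load 275/725]
  700 → stock rod 4 (new)  [load 700/725]
4 stock rods opened.

4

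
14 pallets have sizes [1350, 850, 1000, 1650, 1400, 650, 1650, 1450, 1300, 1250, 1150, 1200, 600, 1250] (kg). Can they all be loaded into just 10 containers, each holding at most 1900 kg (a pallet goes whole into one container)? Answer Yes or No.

No

Total = 16750 kg; ⌈16750/1900⌉ = 9.
11 pallets each exceed half the capacity and cannot share a container, forcing at least 11 containers.
At least 11 containers are required, but only 10 are allowed.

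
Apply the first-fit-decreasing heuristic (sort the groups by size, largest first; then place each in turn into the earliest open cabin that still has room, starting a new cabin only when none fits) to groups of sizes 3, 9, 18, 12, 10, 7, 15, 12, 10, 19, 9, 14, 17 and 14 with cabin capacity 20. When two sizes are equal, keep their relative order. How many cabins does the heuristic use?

Sorted descending: 19, 18, 17, 15, 14, 14, 12, 12, 10, 10, 9, 9, 7, 3.
  19 → cabin 1 (new)  [load 19/20]
  18 → cabin 2 (new)  [load 18/20]
  17 → cabin 3 (new)  [load 17/20]
  15 → cabin 4 (new)  [load 15/20]
  14 → cabin 5 (new)  [load 14/20]
  14 → cabin 6 (new)  [load 14/20]
  12 → cabin 7 (new)  [load 12/20]
  12 → cabin 8 (new)  [load 12/20]
  10 → cabin 9 (new)  [load 10/20]
  10 → cabin 9  [load 20/20]
  9 → cabin 10 (new)  [load 9/20]
  9 → cabin 10  [load 18/20]
  7 → cabin 7  [load 19/20]
  3 → cabin 3  [load 20/20]
10 cabins opened.

10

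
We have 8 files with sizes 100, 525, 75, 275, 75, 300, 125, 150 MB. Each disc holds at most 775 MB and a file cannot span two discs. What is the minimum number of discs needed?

Total = 525 + 300 + 275 + 150 + 125 + 100 + 75 + 75 = 1625 MB.
Lower bound: ⌈1625/775⌉ = 3 discs.
A packing using 3 discs:
  disc 1: 525 + 150 + 100 = 775
  disc 2: 300 + 275 + 125 + 75 = 775
  disc 3: 75 = 75
This matches the lower bound, so 3 is optimal.

3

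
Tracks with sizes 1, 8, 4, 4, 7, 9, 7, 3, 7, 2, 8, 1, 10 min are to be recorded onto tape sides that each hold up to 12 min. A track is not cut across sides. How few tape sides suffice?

7

Total = 10 + 9 + 8 + 8 + 7 + 7 + 7 + 4 + 4 + 3 + 2 + 1 + 1 = 71 min.
Lower bound: ⌈71/12⌉ = 6 tape sides.
Also, 7 tracks each exceed 6 min, and no two of those can share a side, so at least 7 tape sides are needed.
A packing using 7 tape sides:
  side 1: 10 + 2 = 12
  side 2: 9 + 3 = 12
  side 3: 8 + 4 = 12
  side 4: 8 + 4 = 12
  side 5: 7 + 1 + 1 = 9
  side 6: 7 = 7
  side 7: 7 = 7
This matches the lower bound, so 7 is optimal.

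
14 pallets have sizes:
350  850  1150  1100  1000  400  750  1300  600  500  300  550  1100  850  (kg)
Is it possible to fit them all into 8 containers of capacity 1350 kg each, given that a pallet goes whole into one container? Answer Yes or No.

No

Total = 10800 kg; ⌈10800/1350⌉ = 8.
The bound of 8 does not rule out 8, but exhaustive search shows no assignment into 8 containers of capacity 1350 kg exists — the minimum is 9.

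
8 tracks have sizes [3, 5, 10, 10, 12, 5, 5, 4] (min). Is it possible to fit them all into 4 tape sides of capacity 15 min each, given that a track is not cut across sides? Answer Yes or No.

Yes

A valid assignment using 4 tape sides:
  side 1: 12 + 3 = 15
  side 2: 10 + 5 = 15
  side 3: 10 + 5 = 15
  side 4: 5 + 4 = 9
Every load is within 15 min, so 4 tape sides suffice.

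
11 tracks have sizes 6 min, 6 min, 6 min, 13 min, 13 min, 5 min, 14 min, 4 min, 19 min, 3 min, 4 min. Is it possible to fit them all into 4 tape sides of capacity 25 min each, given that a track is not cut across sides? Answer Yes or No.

A valid assignment using 4 tape sides:
  side 1: 19 + 6 = 25
  side 2: 14 + 6 + 5 = 25
  side 3: 13 + 6 + 4 = 23
  side 4: 13 + 4 + 3 = 20
Every load is within 25 min, so 4 tape sides suffice.

Yes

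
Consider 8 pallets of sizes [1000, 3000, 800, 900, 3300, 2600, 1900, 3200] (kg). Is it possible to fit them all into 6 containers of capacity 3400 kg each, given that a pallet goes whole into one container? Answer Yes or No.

A valid assignment using 6 containers:
  container 1: 3300 = 3300
  container 2: 3200 = 3200
  container 3: 3000 = 3000
  container 4: 2600 + 800 = 3400
  container 5: 1900 + 1000 = 2900
  container 6: 900 = 900
Every load is within 3400 kg, so 6 containers suffice.

Yes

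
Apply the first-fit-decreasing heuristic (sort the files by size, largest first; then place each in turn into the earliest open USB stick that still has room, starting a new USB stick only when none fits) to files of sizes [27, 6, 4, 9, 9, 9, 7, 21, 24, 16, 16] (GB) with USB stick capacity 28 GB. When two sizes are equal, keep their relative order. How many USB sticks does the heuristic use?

6

Sorted descending: 27, 24, 21, 16, 16, 9, 9, 9, 7, 6, 4.
  27 → USB stick 1 (new)  [load 27/28]
  24 → USB stick 2 (new)  [load 24/28]
  21 → USB stick 3 (new)  [load 21/28]
  16 → USB stick 4 (new)  [load 16/28]
  16 → USB stick 5 (new)  [load 16/28]
  9 → USB stick 4  [load 25/28]
  9 → USB stick 5  [load 25/28]
  9 → USB stick 6 (new)  [load 9/28]
  7 → USB stick 3  [load 28/28]
  6 → USB stick 6  [load 15/28]
  4 → USB stick 2  [load 28/28]
6 USB sticks opened.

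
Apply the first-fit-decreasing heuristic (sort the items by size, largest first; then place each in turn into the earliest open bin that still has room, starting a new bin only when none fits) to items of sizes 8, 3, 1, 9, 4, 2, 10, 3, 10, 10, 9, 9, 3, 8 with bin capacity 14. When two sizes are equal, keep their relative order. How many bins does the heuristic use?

Sorted descending: 10, 10, 10, 9, 9, 9, 8, 8, 4, 3, 3, 3, 2, 1.
  10 → bin 1 (new)  [load 10/14]
  10 → bin 2 (new)  [load 10/14]
  10 → bin 3 (new)  [load 10/14]
  9 → bin 4 (new)  [load 9/14]
  9 → bin 5 (new)  [load 9/14]
  9 → bin 6 (new)  [load 9/14]
  8 → bin 7 (new)  [load 8/14]
  8 → bin 8 (new)  [load 8/14]
  4 → bin 1  [load 14/14]
  3 → bin 2  [load 13/14]
  3 → bin 3  [load 13/14]
  3 → bin 4  [load 12/14]
  2 → bin 4  [load 14/14]
  1 → bin 2  [load 14/14]
8 bins opened.

8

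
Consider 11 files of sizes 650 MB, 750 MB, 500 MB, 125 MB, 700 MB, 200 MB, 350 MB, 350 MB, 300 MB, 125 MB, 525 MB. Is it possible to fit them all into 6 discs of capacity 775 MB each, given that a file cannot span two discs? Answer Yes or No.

No

Total = 4575 MB; ⌈4575/775⌉ = 6.
The bound of 6 does not rule out 6, but exhaustive search shows no assignment into 6 discs of capacity 775 MB exists — the minimum is 7.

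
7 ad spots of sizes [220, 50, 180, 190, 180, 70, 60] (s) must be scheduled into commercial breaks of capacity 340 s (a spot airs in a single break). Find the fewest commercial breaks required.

4

Total = 220 + 190 + 180 + 180 + 70 + 60 + 50 = 950 s.
Lower bound: ⌈950/340⌉ = 3 commercial breaks.
Also, 4 ad spots each exceed 170 s, and no two of those can share a break, so at least 4 commercial breaks are needed.
A packing using 4 commercial breaks:
  break 1: 220 + 70 + 50 = 340
  break 2: 190 + 60 = 250
  break 3: 180 = 180
  break 4: 180 = 180
This matches the lower bound, so 4 is optimal.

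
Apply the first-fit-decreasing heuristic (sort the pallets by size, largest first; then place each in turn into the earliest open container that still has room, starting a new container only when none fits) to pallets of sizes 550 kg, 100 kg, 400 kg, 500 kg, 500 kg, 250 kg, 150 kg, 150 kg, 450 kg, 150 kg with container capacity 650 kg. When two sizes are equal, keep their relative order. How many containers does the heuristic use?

Sorted descending: 550, 500, 500, 450, 400, 250, 150, 150, 150, 100.
  550 → container 1 (new)  [load 550/650]
  500 → container 2 (new)  [load 500/650]
  500 → container 3 (new)  [load 500/650]
  450 → container 4 (new)  [load 450/650]
  400 → container 5 (new)  [load 400/650]
  250 → container 5  [load 650/650]
  150 → container 2  [load 650/650]
  150 → container 3  [load 650/650]
  150 → container 4  [load 600/650]
  100 → container 1  [load 650/650]
5 containers opened.

5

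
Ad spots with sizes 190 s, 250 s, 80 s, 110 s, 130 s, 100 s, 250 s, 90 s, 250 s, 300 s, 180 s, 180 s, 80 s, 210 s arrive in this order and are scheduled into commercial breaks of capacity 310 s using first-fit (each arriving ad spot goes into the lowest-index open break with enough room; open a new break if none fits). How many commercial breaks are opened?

10

  190 → break 1 (new)  [load 190/310]
  250 → break 2 (new)  [load 250/310]
  80 → break 1  [load 270/310]
  110 → break 3 (new)  [load 110/310]
  130 → break 3  [load 240/310]
  100 → break 4 (new)  [load 100/310]
  250 → break 5 (new)  [load 250/310]
  90 → break 4  [load 190/310]
  250 → break 6 (new)  [load 250/310]
  300 → break 7 (new)  [load 300/310]
  180 → break 8 (new)  [load 180/310]
  180 → break 9 (new)  [load 180/310]
  80 → break 4  [load 270/310]
  210 → break 10 (new)  [load 210/310]
10 commercial breaks opened.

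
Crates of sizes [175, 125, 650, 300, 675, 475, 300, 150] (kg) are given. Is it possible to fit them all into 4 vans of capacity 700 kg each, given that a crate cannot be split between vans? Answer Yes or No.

Total = 2850 kg; ⌈2850/700⌉ = 5.
At least 5 vans are required, but only 4 are allowed.

No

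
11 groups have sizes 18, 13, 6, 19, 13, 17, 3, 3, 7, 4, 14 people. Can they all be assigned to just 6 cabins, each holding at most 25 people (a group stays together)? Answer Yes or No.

A valid assignment using 6 cabins:
  cabin 1: 19 + 6 = 25
  cabin 2: 18 + 7 = 25
  cabin 3: 17 + 4 + 3 = 24
  cabin 4: 14 + 3 = 17
  cabin 5: 13 = 13
  cabin 6: 13 = 13
Every load is within 25 people, so 6 cabins suffice.

Yes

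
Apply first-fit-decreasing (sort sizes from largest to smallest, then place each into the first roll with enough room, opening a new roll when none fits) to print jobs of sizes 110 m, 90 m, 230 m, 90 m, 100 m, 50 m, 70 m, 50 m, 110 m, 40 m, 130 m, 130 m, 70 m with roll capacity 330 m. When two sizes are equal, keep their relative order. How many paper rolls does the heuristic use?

4

Sorted descending: 230, 130, 130, 110, 110, 100, 90, 90, 70, 70, 50, 50, 40.
  230 → roll 1 (new)  [load 230/330]
  130 → roll 2 (new)  [load 130/330]
  130 → roll 2  [load 260/330]
  110 → roll 3 (new)  [load 110/330]
  110 → roll 3  [load 220/330]
  100 → roll 1  [load 330/330]
  90 → roll 3  [load 310/330]
  90 → roll 4 (new)  [load 90/330]
  70 → roll 2  [load 330/330]
  70 → roll 4  [load 160/330]
  50 → roll 4  [load 210/330]
  50 → roll 4  [load 260/330]
  40 → roll 4  [load 300/330]
4 paper rolls opened.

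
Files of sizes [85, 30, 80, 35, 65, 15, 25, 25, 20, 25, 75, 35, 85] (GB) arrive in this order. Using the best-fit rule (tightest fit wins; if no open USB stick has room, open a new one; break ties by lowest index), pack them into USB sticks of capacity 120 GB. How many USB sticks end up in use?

6

  85 → USB stick 1 (new)  [load 85/120]
  30 → USB stick 1  [load 115/120]
  80 → USB stick 2 (new)  [load 80/120]
  35 → USB stick 2  [load 115/120]
  65 → USB stick 3 (new)  [load 65/120]
  15 → USB stick 3  [load 80/120]
  25 → USB stick 3  [load 105/120]
  25 → USB stick 4 (new)  [load 25/120]
  20 → USB stick 4  [load 45/120]
  25 → USB stick 4  [load 70/120]
  75 → USB stick 5 (new)  [load 75/120]
  35 → USB stick 5  [load 110/120]
  85 → USB stick 6 (new)  [load 85/120]
6 USB sticks opened.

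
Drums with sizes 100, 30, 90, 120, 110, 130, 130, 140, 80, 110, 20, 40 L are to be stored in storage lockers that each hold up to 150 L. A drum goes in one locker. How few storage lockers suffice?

Total = 140 + 130 + 130 + 120 + 110 + 110 + 100 + 90 + 80 + 40 + 30 + 20 = 1100 L.
Lower bound: ⌈1100/150⌉ = 8 storage lockers.
Also, 9 drums each exceed 75 L, and no two of those can share a locker, so at least 9 storage lockers are needed.
A packing using 9 storage lockers:
  locker 1: 140 = 140
  locker 2: 130 + 20 = 150
  locker 3: 130 = 130
  locker 4: 120 + 30 = 150
  locker 5: 110 + 40 = 150
  locker 6: 110 = 110
  locker 7: 100 = 100
  locker 8: 90 = 90
  locker 9: 80 = 80
This matches the lower bound, so 9 is optimal.

9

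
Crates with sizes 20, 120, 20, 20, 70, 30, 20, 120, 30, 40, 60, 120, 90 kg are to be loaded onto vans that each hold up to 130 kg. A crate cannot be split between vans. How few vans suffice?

Total = 120 + 120 + 120 + 90 + 70 + 60 + 40 + 30 + 30 + 20 + 20 + 20 + 20 = 760 kg.
Lower bound: ⌈760/130⌉ = 6 vans.
A packing using 7 vans:
  van 1: 120 = 120
  van 2: 120 = 120
  van 3: 120 = 120
  van 4: 90 + 40 = 130
  van 5: 70 + 60 = 130
  van 6: 30 + 30 + 20 + 20 + 20 = 120
  van 7: 20 = 20
No arrangement into 6 vans stays within capacity, so 7 is optimal.

7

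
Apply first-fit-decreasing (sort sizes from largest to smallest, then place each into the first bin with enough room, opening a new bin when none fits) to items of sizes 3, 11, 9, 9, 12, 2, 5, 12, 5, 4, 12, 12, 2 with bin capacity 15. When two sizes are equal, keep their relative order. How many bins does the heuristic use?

Sorted descending: 12, 12, 12, 12, 11, 9, 9, 5, 5, 4, 3, 2, 2.
  12 → bin 1 (new)  [load 12/15]
  12 → bin 2 (new)  [load 12/15]
  12 → bin 3 (new)  [load 12/15]
  12 → bin 4 (new)  [load 12/15]
  11 → bin 5 (new)  [load 11/15]
  9 → bin 6 (new)  [load 9/15]
  9 → bin 7 (new)  [load 9/15]
  5 → bin 6  [load 14/15]
  5 → bin 7  [load 14/15]
  4 → bin 5  [load 15/15]
  3 → bin 1  [load 15/15]
  2 → bin 2  [load 14/15]
  2 → bin 3  [load 14/15]
7 bins opened.

7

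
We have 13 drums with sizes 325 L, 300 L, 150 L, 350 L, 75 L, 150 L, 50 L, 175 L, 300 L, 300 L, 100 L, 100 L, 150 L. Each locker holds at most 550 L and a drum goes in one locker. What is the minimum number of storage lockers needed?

Total = 350 + 325 + 300 + 300 + 300 + 175 + 150 + 150 + 150 + 100 + 100 + 75 + 50 = 2525 L.
Lower bound: ⌈2525/550⌉ = 5 storage lockers.
A packing using 5 storage lockers:
  locker 1: 350 + 175 = 525
  locker 2: 325 + 150 + 75 = 550
  locker 3: 300 + 150 + 100 = 550
  locker 4: 300 + 150 + 100 = 550
  locker 5: 300 + 50 = 350
This matches the lower bound, so 5 is optimal.

5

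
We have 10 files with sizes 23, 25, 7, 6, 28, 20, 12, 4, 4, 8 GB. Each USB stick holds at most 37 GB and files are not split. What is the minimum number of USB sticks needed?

4

Total = 28 + 25 + 23 + 20 + 12 + 8 + 7 + 6 + 4 + 4 = 137 GB.
Lower bound: ⌈137/37⌉ = 4 USB sticks.
A packing using 4 USB sticks:
  USB stick 1: 28 + 8 = 36
  USB stick 2: 25 + 12 = 37
  USB stick 3: 23 + 7 + 6 = 36
  USB stick 4: 20 + 4 + 4 = 28
This matches the lower bound, so 4 is optimal.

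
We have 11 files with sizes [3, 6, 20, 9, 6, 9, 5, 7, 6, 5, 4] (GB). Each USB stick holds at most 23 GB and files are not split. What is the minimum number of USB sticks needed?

Total = 20 + 9 + 9 + 7 + 6 + 6 + 6 + 5 + 5 + 4 + 3 = 80 GB.
Lower bound: ⌈80/23⌉ = 4 USB sticks.
A packing using 4 USB sticks:
  USB stick 1: 20 + 3 = 23
  USB stick 2: 9 + 9 + 5 = 23
  USB stick 3: 7 + 6 + 6 + 4 = 23
  USB stick 4: 6 + 5 = 11
This matches the lower bound, so 4 is optimal.

4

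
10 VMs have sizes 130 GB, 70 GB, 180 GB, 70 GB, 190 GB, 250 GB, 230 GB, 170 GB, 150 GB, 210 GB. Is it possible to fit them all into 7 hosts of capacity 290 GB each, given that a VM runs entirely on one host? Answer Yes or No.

A valid assignment using 7 hosts:
  host 1: 250 = 250
  host 2: 230 = 230
  host 3: 210 + 70 = 280
  host 4: 190 + 70 = 260
  host 5: 180 = 180
  host 6: 170 = 170
  host 7: 150 + 130 = 280
Every load is within 290 GB, so 7 hosts suffice.

Yes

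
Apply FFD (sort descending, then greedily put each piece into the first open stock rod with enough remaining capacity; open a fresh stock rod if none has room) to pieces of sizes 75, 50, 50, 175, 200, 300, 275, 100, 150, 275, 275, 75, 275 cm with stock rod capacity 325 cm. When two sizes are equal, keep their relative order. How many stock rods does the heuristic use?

8

Sorted descending: 300, 275, 275, 275, 275, 200, 175, 150, 100, 75, 75, 50, 50.
  300 → stock rod 1 (new)  [load 300/325]
  275 → stock rod 2 (new)  [load 275/325]
  275 → stock rod 3 (new)  [load 275/325]
  275 → stock rod 4 (new)  [load 275/325]
  275 → stock rod 5 (new)  [load 275/325]
  200 → stock rod 6 (new)  [load 200/325]
  175 → stock rod 7 (new)  [load 175/325]
  150 → stock rod 7  [load 325/325]
  100 → stock rod 6  [load 300/325]
  75 → stock rod 8 (new)  [load 75/325]
  75 → stock rod 8  [load 150/325]
  50 → stock rod 2  [load 325/325]
  50 → stock rod 3  [load 325/325]
8 stock rods opened.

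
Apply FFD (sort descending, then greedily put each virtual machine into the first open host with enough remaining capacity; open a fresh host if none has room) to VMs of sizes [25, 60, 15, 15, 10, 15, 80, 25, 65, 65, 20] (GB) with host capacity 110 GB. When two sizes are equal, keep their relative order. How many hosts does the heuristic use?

Sorted descending: 80, 65, 65, 60, 25, 25, 20, 15, 15, 15, 10.
  80 → host 1 (new)  [load 80/110]
  65 → host 2 (new)  [load 65/110]
  65 → host 3 (new)  [load 65/110]
  60 → host 4 (new)  [load 60/110]
  25 → host 1  [load 105/110]
  25 → host 2  [load 90/110]
  20 → host 2  [load 110/110]
  15 → host 3  [load 80/110]
  15 → host 3  [load 95/110]
  15 → host 3  [load 110/110]
  10 → host 4  [load 70/110]
4 hosts opened.

4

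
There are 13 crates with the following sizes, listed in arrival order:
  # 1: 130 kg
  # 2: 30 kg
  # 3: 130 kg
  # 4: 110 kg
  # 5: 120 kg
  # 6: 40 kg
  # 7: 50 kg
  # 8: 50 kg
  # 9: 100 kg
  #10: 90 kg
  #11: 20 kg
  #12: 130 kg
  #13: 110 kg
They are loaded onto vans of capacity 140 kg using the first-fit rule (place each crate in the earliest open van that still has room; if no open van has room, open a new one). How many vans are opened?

9

  130 → van 1 (new)  [load 130/140]
  30 → van 2 (new)  [load 30/140]
  130 → van 3 (new)  [load 130/140]
  110 → van 2  [load 140/140]
  120 → van 4 (new)  [load 120/140]
  40 → van 5 (new)  [load 40/140]
  50 → van 5  [load 90/140]
  50 → van 5  [load 140/140]
  100 → van 6 (new)  [load 100/140]
  90 → van 7 (new)  [load 90/140]
  20 → van 4  [load 140/140]
  130 → van 8 (new)  [load 130/140]
  110 → van 9 (new)  [load 110/140]
9 vans opened.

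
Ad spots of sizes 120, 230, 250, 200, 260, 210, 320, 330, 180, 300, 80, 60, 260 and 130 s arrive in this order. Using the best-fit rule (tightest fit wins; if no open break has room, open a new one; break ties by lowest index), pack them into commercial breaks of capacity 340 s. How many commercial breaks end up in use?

10

  120 → break 1 (new)  [load 120/340]
  230 → break 2 (new)  [load 230/340]
  250 → break 3 (new)  [load 250/340]
  200 → break 1  [load 320/340]
  260 → break 4 (new)  [load 260/340]
  210 → break 5 (new)  [load 210/340]
  320 → break 6 (new)  [load 320/340]
  330 → break 7 (new)  [load 330/340]
  180 → break 8 (new)  [load 180/340]
  300 → break 9 (new)  [load 300/340]
  80 → break 4  [load 340/340]
  60 → break 3  [load 310/340]
  260 → break 10 (new)  [load 260/340]
  130 → break 5  [load 340/340]
10 commercial breaks opened.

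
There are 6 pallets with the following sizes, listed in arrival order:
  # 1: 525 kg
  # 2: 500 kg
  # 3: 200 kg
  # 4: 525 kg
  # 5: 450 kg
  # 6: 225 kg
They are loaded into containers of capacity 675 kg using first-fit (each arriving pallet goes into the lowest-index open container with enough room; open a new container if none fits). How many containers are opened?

5

  525 → container 1 (new)  [load 525/675]
  500 → container 2 (new)  [load 500/675]
  200 → container 3 (new)  [load 200/675]
  525 → container 4 (new)  [load 525/675]
  450 → container 3  [load 650/675]
  225 → container 5 (new)  [load 225/675]
5 containers opened.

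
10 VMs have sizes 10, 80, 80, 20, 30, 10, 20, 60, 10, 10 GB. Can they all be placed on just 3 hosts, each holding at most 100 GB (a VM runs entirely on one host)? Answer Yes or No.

Total = 330 GB; ⌈330/100⌉ = 4.
At least 4 hosts are required, but only 3 are allowed.

No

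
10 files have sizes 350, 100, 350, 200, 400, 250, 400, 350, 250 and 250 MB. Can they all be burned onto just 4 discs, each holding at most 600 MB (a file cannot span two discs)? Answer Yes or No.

No

Total = 2900 MB; ⌈2900/600⌉ = 5.
At least 5 discs are required, but only 4 are allowed.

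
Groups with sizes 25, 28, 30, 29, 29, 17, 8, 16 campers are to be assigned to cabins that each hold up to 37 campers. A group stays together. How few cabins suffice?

6

Total = 30 + 29 + 29 + 28 + 25 + 17 + 16 + 8 = 182 campers.
Lower bound: ⌈182/37⌉ = 5 cabins.
A packing using 6 cabins:
  cabin 1: 30 = 30
  cabin 2: 29 + 8 = 37
  cabin 3: 29 = 29
  cabin 4: 28 = 28
  cabin 5: 25 = 25
  cabin 6: 17 + 16 = 33
No arrangement into 5 cabins stays within capacity, so 6 is optimal.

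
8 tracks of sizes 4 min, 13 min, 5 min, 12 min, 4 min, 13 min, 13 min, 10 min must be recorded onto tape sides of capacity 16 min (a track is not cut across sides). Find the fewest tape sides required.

6

Total = 13 + 13 + 13 + 12 + 10 + 5 + 4 + 4 = 74 min.
Lower bound: ⌈74/16⌉ = 5 tape sides.
A packing using 6 tape sides:
  side 1: 13 = 13
  side 2: 13 = 13
  side 3: 13 = 13
  side 4: 12 + 4 = 16
  side 5: 10 + 5 = 15
  side 6: 4 = 4
No arrangement into 5 tape sides stays within capacity, so 6 is optimal.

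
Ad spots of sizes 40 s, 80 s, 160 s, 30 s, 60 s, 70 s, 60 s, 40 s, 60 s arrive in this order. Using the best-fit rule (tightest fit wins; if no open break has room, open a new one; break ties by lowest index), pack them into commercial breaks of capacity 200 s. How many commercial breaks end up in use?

4

  40 → break 1 (new)  [load 40/200]
  80 → break 1  [load 120/200]
  160 → break 2 (new)  [load 160/200]
  30 → break 2  [load 190/200]
  60 → break 1  [load 180/200]
  70 → break 3 (new)  [load 70/200]
  60 → break 3  [load 130/200]
  40 → break 3  [load 170/200]
  60 → break 4 (new)  [load 60/200]
4 commercial breaks opened.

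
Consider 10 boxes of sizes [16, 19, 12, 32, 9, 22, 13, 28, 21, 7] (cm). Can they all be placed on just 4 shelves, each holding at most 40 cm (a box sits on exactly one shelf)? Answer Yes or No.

No

Total = 179 cm; ⌈179/40⌉ = 5.
At least 5 shelves are required, but only 4 are allowed.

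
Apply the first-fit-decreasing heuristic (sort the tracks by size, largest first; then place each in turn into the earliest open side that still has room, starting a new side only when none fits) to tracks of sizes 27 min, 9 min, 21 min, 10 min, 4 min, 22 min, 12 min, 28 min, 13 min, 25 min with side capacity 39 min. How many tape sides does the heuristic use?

Sorted descending: 28, 27, 25, 22, 21, 13, 12, 10, 9, 4.
  28 → side 1 (new)  [load 28/39]
  27 → side 2 (new)  [load 27/39]
  25 → side 3 (new)  [load 25/39]
  22 → side 4 (new)  [load 22/39]
  21 → side 5 (new)  [load 21/39]
  13 → side 3  [load 38/39]
  12 → side 2  [load 39/39]
  10 → side 1  [load 38/39]
  9 → side 4  [load 31/39]
  4 → side 4  [load 35/39]
5 tape sides opened.

5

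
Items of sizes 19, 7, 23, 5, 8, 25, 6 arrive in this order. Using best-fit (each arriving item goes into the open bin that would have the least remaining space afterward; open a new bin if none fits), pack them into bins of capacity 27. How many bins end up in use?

  19 → bin 1 (new)  [load 19/27]
  7 → bin 1  [load 26/27]
  23 → bin 2 (new)  [load 23/27]
  5 → bin 3 (new)  [load 5/27]
  8 → bin 3  [load 13/27]
  25 → bin 4 (new)  [load 25/27]
  6 → bin 3  [load 19/27]
4 bins opened.

4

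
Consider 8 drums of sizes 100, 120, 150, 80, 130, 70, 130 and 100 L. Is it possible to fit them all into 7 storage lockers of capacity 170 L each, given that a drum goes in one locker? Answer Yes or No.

Yes

A valid assignment using 7 storage lockers:
  locker 1: 150 = 150
  locker 2: 130 = 130
  locker 3: 130 = 130
  locker 4: 120 = 120
  locker 5: 100 + 70 = 170
  locker 6: 100 = 100
  locker 7: 80 = 80
Every load is within 170 L, so 7 storage lockers suffice.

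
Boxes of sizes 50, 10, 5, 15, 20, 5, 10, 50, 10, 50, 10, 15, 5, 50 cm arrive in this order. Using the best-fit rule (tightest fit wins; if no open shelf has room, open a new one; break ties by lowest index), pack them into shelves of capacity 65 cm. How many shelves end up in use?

  50 → shelf 1 (new)  [load 50/65]
  10 → shelf 1  [load 60/65]
  5 → shelf 1  [load 65/65]
  15 → shelf 2 (new)  [load 15/65]
  20 → shelf 2  [load 35/65]
  5 → shelf 2  [load 40/65]
  10 → shelf 2  [load 50/65]
  50 → shelf 3 (new)  [load 50/65]
  10 → shelf 2  [load 60/65]
  50 → shelf 4 (new)  [load 50/65]
  10 → shelf 3  [load 60/65]
  15 → shelf 4  [load 65/65]
  5 → shelf 2  [load 65/65]
  50 → shelf 5 (new)  [load 50/65]
5 shelves opened.

5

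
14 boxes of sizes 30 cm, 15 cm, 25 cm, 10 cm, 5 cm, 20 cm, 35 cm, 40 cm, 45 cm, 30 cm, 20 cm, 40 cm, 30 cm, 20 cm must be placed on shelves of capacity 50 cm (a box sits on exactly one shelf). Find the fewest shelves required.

Total = 45 + 40 + 40 + 35 + 30 + 30 + 30 + 25 + 20 + 20 + 20 + 15 + 10 + 5 = 365 cm.
Lower bound: ⌈365/50⌉ = 8 shelves.
A packing using 8 shelves:
  shelf 1: 45 + 5 = 50
  shelf 2: 40 + 10 = 50
  shelf 3: 40 = 40
  shelf 4: 35 + 15 = 50
  shelf 5: 30 + 20 = 50
  shelf 6: 30 + 20 = 50
  shelf 7: 30 + 20 = 50
  shelf 8: 25 = 25
This matches the lower bound, so 8 is optimal.

8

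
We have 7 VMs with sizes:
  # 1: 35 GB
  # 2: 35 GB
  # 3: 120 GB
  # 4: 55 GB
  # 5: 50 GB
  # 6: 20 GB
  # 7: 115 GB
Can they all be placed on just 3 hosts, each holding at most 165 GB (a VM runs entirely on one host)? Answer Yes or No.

Yes

A valid assignment using 3 hosts:
  host 1: 120 + 35 = 155
  host 2: 115 + 50 = 165
  host 3: 55 + 35 + 20 = 110
Every load is within 165 GB, so 3 hosts suffice.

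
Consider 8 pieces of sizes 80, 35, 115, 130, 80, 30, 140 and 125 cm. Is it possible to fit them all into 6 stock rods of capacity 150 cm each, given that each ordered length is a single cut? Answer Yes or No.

Yes

A valid assignment using 6 stock rods:
  stock rod 1: 140 = 140
  stock rod 2: 130 = 130
  stock rod 3: 125 = 125
  stock rod 4: 115 + 35 = 150
  stock rod 5: 80 + 30 = 110
  stock rod 6: 80 = 80
Every load is within 150 cm, so 6 stock rods suffice.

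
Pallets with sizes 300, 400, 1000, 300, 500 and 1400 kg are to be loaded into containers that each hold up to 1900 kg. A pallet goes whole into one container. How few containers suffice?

3

Total = 1400 + 1000 + 500 + 400 + 300 + 300 = 3900 kg.
Lower bound: ⌈3900/1900⌉ = 3 containers.
A packing using 3 containers:
  container 1: 1400 + 500 = 1900
  container 2: 1000 + 400 + 300 = 1700
  container 3: 300 = 300
This matches the lower bound, so 3 is optimal.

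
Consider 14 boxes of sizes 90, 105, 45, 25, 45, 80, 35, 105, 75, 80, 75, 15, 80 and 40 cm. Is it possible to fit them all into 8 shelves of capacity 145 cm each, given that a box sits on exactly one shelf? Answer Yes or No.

Yes

A valid assignment using 8 shelves:
  shelf 1: 105 + 40 = 145
  shelf 2: 105 + 35 = 140
  shelf 3: 90 + 45 = 135
  shelf 4: 80 + 45 + 15 = 140
  shelf 5: 80 + 25 = 105
  shelf 6: 80 = 80
  shelf 7: 75 = 75
  shelf 8: 75 = 75
Every load is within 145 cm, so 8 shelves suffice.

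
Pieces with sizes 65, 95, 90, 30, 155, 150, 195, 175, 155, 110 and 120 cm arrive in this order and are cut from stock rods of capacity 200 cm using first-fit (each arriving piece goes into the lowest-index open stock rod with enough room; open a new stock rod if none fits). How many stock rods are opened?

  65 → stock rod 1 (new)  [load 65/200]
  95 → stock rod 1  [load 160/200]
  90 → stock rod 2 (new)  [load 90/200]
  30 → stock rod 1  [load 190/200]
  155 → stock rod 3 (new)  [load 155/200]
  150 → stock rod 4 (new)  [load 150/200]
  195 → stock rod 5 (new)  [load 195/200]
  175 → stock rod 6 (new)  [load 175/200]
  155 → stock rod 7 (new)  [load 155/200]
  110 → stock rod 2  [load 200/200]
  120 → stock rod 8 (new)  [load 120/200]
8 stock rods opened.

8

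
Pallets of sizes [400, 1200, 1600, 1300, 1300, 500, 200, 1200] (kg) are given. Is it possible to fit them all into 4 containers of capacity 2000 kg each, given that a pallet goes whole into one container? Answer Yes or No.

Total = 7700 kg; ⌈7700/2000⌉ = 4.
5 pallets each exceed half the capacity and cannot share a container, forcing at least 5 containers.
At least 5 containers are required, but only 4 are allowed.

No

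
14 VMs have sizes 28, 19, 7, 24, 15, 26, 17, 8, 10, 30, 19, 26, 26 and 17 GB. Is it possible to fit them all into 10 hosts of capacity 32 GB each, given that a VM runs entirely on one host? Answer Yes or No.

A valid assignment using 10 hosts:
  host 1: 30 = 30
  host 2: 28 = 28
  host 3: 26 = 26
  host 4: 26 = 26
  host 5: 26 = 26
  host 6: 24 + 8 = 32
  host 7: 19 + 10 = 29
  host 8: 19 + 7 = 26
  host 9: 17 + 15 = 32
  host 10: 17 = 17
Every load is within 32 GB, so 10 hosts suffice.

Yes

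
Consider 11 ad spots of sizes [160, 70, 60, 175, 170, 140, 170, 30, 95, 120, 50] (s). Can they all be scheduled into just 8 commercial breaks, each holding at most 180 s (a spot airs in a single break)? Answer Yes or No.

A valid assignment using 8 commercial breaks:
  break 1: 175 = 175
  break 2: 170 = 170
  break 3: 170 = 170
  break 4: 160 = 160
  break 5: 140 + 30 = 170
  break 6: 120 + 60 = 180
  break 7: 95 + 70 = 165
  break 8: 50 = 50
Every load is within 180 s, so 8 commercial breaks suffice.

Yes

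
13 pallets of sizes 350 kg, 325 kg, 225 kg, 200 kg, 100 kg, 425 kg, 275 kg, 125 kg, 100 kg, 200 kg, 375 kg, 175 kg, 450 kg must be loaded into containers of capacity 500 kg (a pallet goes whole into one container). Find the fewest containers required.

Total = 450 + 425 + 375 + 350 + 325 + 275 + 225 + 200 + 200 + 175 + 125 + 100 + 100 = 3325 kg.
Lower bound: ⌈3325/500⌉ = 7 containers.
A packing using 7 containers:
  container 1: 450 = 450
  container 2: 425 = 425
  container 3: 375 + 125 = 500
  container 4: 350 + 100 = 450
  container 5: 325 + 175 = 500
  container 6: 275 + 225 = 500
  container 7: 200 + 200 + 100 = 500
This matches the lower bound, so 7 is optimal.

7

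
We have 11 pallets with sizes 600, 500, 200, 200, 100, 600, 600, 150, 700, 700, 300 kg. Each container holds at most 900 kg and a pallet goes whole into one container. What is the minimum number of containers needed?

Total = 700 + 700 + 600 + 600 + 600 + 500 + 300 + 200 + 200 + 150 + 100 = 4650 kg.
Lower bound: ⌈4650/900⌉ = 6 containers.
A packing using 6 containers:
  container 1: 700 + 200 = 900
  container 2: 700 + 200 = 900
  container 3: 600 + 300 = 900
  container 4: 600 + 150 + 100 = 850
  container 5: 600 = 600
  container 6: 500 = 500
This matches the lower bound, so 6 is optimal.

6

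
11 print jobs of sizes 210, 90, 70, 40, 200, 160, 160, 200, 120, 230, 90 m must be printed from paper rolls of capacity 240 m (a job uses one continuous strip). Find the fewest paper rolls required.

Total = 230 + 210 + 200 + 200 + 160 + 160 + 120 + 90 + 90 + 70 + 40 = 1570 m.
Lower bound: ⌈1570/240⌉ = 7 paper rolls.
A packing using 8 paper rolls:
  roll 1: 230 = 230
  roll 2: 210 = 210
  roll 3: 200 + 40 = 240
  roll 4: 200 = 200
  roll 5: 160 + 70 = 230
  roll 6: 160 = 160
  roll 7: 120 + 90 = 210
  roll 8: 90 = 90
No arrangement into 7 paper rolls stays within capacity, so 8 is optimal.

8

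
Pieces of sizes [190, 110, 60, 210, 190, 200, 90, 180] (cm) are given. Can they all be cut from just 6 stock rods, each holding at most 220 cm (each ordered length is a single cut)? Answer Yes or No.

Total = 1230 cm; ⌈1230/220⌉ = 6.
The bound of 6 does not rule out 6, but exhaustive search shows no assignment into 6 stock rods of capacity 220 cm exists — the minimum is 7.

No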